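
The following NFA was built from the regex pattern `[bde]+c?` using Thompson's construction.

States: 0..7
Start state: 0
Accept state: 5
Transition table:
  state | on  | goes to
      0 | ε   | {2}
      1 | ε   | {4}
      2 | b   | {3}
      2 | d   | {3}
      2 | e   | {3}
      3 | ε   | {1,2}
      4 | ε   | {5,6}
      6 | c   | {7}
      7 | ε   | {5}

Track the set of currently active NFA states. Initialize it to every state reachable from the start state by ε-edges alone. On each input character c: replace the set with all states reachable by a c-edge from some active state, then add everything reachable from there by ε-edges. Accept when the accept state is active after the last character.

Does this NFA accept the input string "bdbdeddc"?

initial (ε-close {0}): {0,2}
'b' @ 1: {1,2,3,4,5,6}  [accepting]
'd' @ 2: {1,2,3,4,5,6}  [accepting]
'b' @ 3: {1,2,3,4,5,6}  [accepting]
'd' @ 4: {1,2,3,4,5,6}  [accepting]
'e' @ 5: {1,2,3,4,5,6}  [accepting]
'd' @ 6: {1,2,3,4,5,6}  [accepting]
'd' @ 7: {1,2,3,4,5,6}  [accepting]
'c' @ 8: {5,7}  [accepting]
after full input: {5,7}  (accept=5 in)

Answer: ACCEPT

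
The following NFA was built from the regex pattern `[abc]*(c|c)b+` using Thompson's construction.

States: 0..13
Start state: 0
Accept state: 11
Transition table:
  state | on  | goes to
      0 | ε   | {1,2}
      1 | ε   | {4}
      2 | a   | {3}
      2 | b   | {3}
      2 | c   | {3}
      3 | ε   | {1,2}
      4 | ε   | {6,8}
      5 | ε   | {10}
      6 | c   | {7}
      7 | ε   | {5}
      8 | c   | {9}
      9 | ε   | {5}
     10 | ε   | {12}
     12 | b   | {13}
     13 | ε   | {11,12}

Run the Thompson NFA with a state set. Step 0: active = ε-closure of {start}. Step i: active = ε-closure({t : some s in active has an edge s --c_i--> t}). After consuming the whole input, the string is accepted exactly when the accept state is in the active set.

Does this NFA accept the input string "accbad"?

S₀ = ε-closure({0}) = {0,1,2,4,6,8}
'a' @ 1: {1,2,3,4,6,8}
'c' @ 2: {1,2,3,4,5,6,7,8,9,10,12}
'c' @ 3: {1,2,3,4,5,6,7,8,9,10,12}
'b' @ 4: {1,2,3,4,6,8,11,12,13}  (accept∈set)
'a' @ 5: {1,2,3,4,6,8}
'd' @ 6: {}  — state set empty
end set {} — state 11 not in

Answer: REJECT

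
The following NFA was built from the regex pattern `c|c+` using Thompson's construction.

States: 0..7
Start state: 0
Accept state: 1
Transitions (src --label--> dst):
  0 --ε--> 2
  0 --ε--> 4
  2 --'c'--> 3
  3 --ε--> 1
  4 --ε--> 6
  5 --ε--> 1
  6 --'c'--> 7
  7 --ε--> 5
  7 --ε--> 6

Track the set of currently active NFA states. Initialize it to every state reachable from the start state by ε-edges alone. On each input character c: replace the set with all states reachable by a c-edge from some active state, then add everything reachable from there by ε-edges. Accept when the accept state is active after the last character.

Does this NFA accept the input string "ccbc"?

Answer: REJECT

Trace:
initial (ε-close {0}): {0,2,4,6}
'c' @ 1: {1,3,5,6,7}  ✓accept
'c' @ 2: {1,5,6,7}  ✓accept
'b' @ 3: {}  — no active states
rest 'c' ignored (set empty)
end set {} — state 1 not in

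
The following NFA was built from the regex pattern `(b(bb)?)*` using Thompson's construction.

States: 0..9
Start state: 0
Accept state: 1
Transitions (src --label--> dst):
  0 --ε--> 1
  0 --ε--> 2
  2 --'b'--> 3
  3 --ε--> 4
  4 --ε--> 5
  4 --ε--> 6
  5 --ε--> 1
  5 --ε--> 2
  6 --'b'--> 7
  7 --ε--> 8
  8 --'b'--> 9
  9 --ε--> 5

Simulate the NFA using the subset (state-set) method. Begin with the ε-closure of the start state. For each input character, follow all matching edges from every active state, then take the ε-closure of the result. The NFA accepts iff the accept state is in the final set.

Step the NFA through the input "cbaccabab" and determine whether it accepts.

Answer: REJECT

Steps:
start: ε-closure({0}) = {0,1,2}
'c' @ 1: {}  — dead — no transitions
rest 'baccabab' ignored (set empty)
final: {}; accept 1 not in set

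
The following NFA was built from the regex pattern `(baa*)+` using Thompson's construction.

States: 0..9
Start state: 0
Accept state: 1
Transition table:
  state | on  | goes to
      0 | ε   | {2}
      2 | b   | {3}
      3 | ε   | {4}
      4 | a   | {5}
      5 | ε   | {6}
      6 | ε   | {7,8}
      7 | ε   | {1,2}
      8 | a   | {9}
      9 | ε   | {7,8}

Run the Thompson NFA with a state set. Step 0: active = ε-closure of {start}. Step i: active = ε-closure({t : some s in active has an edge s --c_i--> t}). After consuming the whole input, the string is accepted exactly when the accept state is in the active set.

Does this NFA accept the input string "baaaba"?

start: ε-closure({0}) = {0,2}
'b' @ 1: {3,4}
'a' @ 2: {1,2,5,6,7,8}  [accepting]
'a' @ 3: {1,2,7,8,9}  [accepting]
'a' @ 4: {1,2,7,8,9}  [accepting]
'b' @ 5: {3,4}
'a' @ 6: {1,2,5,6,7,8}  [accepting]
after full input: {1,2,5,6,7,8}  (accept=1 in)

Answer: ACCEPT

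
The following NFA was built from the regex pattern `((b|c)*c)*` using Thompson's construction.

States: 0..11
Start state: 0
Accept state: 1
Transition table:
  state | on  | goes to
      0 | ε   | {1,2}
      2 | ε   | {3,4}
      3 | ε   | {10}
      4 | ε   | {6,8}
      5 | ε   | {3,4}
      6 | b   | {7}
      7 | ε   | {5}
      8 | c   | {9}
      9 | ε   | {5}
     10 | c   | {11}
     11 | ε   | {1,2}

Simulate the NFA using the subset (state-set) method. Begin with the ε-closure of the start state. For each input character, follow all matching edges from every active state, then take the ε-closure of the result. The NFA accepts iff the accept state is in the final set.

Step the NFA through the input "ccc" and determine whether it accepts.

start: ε-closure({0}) = {0,1,2,3,4,6,8,10}
'c' @ 1: {1,2,3,4,5,6,8,9,10,11}  [accepting]
'c' @ 2: {1,2,3,4,5,6,8,9,10,11}  [accepting]
'c' @ 3: {1,2,3,4,5,6,8,9,10,11}  [accepting]
end set {1,2,3,4,5,6,8,9,10,11} — state 1 in

Answer: ACCEPT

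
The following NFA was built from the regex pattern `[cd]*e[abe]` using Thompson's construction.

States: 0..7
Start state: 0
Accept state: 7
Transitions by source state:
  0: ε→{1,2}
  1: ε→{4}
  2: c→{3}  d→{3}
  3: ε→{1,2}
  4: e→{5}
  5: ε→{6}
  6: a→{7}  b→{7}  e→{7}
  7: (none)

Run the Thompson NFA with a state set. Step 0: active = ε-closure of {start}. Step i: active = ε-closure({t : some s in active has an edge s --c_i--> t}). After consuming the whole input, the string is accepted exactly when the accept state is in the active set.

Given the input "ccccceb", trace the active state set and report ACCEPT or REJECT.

Answer: ACCEPT

Derivation:
start: ε-closure({0}) = {0,1,2,4}
'c' @ 1: {1,2,3,4}
'c' @ 2: {1,2,3,4}
'c' @ 3: {1,2,3,4}
'c' @ 4: {1,2,3,4}
'c' @ 5: {1,2,3,4}
'e' @ 6: {5,6}
'b' @ 7: {7}  (accept∈set)
final: {7}; accept 7 in set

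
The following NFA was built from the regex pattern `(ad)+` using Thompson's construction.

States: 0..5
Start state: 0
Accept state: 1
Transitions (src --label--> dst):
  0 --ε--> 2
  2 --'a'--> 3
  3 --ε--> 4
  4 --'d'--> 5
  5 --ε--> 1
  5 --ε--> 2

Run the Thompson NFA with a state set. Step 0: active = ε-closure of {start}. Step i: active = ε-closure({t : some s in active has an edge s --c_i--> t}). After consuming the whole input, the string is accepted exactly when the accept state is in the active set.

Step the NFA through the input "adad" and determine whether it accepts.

S₀ = ε-closure({0}) = {0,2}
'a' @ 1: {3,4}
'd' @ 2: {1,2,5}  [accepting]
'a' @ 3: {3,4}
'd' @ 4: {1,2,5}  [accepting]
final: {1,2,5}; accept 1 in set

Answer: ACCEPT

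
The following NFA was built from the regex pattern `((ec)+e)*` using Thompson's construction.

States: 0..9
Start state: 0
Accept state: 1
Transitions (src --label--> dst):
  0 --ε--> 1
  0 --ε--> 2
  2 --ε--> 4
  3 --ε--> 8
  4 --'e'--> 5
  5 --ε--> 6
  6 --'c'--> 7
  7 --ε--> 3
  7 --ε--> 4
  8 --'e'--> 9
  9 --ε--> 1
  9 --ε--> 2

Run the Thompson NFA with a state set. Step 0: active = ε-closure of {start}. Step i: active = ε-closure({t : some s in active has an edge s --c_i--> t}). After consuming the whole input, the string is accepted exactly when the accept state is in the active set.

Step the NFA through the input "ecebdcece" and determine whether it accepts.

S₀ = ε-closure({0}) = {0,1,2,4}
'e' @ 1: {5,6}
'c' @ 2: {3,4,7,8}
'e' @ 3: {1,2,4,5,6,9}  ✓accept
'b' @ 4: {}  — no active states
rest 'dcece' ignored (set empty)
after full input: {}  (accept=1 not in)

Answer: REJECT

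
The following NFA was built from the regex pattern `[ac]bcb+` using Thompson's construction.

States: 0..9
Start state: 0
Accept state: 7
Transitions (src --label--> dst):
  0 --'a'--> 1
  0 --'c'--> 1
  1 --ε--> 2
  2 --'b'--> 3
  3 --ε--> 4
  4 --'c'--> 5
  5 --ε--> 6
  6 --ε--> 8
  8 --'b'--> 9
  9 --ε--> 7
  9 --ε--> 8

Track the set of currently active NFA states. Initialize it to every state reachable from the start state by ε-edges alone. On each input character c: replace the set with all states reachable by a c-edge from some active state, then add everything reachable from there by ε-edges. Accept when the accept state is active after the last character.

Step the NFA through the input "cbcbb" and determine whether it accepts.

Answer: ACCEPT

Trace:
start: ε-closure({0}) = {0}
'c' @ 1: {1,2}
'b' @ 2: {3,4}
'c' @ 3: {5,6,8}
'b' @ 4: {7,8,9}  ✓accept
'b' @ 5: {7,8,9}  ✓accept
end set {7,8,9} — state 7 in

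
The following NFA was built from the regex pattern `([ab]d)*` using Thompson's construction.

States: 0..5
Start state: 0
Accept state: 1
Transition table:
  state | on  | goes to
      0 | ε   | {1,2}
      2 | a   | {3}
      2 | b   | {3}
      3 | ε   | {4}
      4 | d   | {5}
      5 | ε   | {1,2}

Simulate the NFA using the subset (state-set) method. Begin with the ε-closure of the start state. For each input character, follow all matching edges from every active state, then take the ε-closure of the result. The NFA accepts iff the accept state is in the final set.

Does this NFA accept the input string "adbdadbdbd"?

S₀ = ε-closure({0}) = {0,1,2}
'a' @ 1: {3,4}
'd' @ 2: {1,2,5}  ✓accept
'b' @ 3: {3,4}
'd' @ 4: {1,2,5}  ✓accept
'a' @ 5: {3,4}
'd' @ 6: {1,2,5}  ✓accept
'b' @ 7: {3,4}
'd' @ 8: {1,2,5}  ✓accept
'b' @ 9: {3,4}
'd' @ 10: {1,2,5}  ✓accept
final: {1,2,5}; accept 1 in set

Answer: ACCEPT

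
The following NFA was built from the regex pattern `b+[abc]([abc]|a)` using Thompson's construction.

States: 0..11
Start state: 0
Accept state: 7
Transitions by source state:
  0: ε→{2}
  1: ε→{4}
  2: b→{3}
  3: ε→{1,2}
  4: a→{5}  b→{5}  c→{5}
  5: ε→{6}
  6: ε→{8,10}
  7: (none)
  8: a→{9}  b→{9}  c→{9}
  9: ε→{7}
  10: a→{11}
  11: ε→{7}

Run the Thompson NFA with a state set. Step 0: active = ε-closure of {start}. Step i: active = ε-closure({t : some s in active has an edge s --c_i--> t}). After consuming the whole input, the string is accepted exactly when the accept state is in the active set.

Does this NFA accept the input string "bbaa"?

Answer: ACCEPT

Derivation:
start: ε-closure({0}) = {0,2}
'b' @ 1: {1,2,3,4}
'b' @ 2: {1,2,3,4,5,6,8,10}
'a' @ 3: {5,6,7,8,9,10,11}  [accepting]
'a' @ 4: {7,9,11}  [accepting]
after full input: {7,9,11}  (accept=7 in)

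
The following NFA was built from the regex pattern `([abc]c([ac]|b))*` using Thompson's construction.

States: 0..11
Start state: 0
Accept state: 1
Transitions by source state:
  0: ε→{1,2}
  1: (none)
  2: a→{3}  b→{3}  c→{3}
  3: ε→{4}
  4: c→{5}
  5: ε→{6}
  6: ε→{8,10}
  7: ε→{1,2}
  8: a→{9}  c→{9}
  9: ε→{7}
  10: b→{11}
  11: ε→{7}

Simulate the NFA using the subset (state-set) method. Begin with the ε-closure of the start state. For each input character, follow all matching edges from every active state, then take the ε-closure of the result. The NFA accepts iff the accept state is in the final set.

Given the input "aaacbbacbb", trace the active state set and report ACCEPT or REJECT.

S₀ = ε-closure({0}) = {0,1,2}
'a' @ 1: {3,4}
'a' @ 2: {}  — no active states
rest 'acbbacbb' ignored (set empty)
end set {} — state 1 not in

Answer: REJECT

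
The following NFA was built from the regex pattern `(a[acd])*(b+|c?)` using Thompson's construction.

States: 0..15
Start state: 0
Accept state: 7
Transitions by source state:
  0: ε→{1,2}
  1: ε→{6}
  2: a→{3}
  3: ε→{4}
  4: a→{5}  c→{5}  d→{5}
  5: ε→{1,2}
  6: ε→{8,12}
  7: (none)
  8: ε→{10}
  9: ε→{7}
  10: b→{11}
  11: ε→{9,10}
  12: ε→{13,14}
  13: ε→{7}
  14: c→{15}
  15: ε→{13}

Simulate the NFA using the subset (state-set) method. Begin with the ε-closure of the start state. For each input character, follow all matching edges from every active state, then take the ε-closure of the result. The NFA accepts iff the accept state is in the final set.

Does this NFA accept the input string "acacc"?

start: ε-closure({0}) = {0,1,2,6,7,8,10,12,13,14}
'a' @ 1: {3,4}
'c' @ 2: {1,2,5,6,7,8,10,12,13,14}  ✓accept
'a' @ 3: {3,4}
'c' @ 4: {1,2,5,6,7,8,10,12,13,14}  ✓accept
'c' @ 5: {7,13,15}  ✓accept
after full input: {7,13,15}  (accept=7 in)

Answer: ACCEPT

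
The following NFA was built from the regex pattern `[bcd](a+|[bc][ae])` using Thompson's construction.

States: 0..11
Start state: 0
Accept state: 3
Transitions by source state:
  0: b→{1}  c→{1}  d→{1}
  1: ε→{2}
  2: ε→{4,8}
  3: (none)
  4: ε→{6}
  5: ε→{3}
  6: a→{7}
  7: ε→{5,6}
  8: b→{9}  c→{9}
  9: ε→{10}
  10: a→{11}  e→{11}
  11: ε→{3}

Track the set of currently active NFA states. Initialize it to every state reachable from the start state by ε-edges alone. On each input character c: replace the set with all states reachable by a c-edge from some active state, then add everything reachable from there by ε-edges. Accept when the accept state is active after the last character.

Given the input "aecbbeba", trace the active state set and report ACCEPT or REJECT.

start: ε-closure({0}) = {0}
'a' @ 1: {}  — no active states
rest 'ecbbeba' ignored (set empty)
final: {}; accept 3 not in set

Answer: REJECT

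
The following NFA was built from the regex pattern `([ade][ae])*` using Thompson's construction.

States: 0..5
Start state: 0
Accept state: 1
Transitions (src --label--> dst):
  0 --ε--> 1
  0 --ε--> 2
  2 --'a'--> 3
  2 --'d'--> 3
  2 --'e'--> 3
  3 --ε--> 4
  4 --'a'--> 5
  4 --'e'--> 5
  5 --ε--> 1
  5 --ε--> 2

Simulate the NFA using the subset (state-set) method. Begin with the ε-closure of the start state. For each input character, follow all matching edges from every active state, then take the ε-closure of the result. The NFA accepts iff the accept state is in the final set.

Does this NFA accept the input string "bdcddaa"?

S₀ = ε-closure({0}) = {0,1,2}
'b' @ 1: {}  — dead — no transitions
rest 'dcddaa' ignored (set empty)
after full input: {}  (accept=1 not in)

Answer: REJECT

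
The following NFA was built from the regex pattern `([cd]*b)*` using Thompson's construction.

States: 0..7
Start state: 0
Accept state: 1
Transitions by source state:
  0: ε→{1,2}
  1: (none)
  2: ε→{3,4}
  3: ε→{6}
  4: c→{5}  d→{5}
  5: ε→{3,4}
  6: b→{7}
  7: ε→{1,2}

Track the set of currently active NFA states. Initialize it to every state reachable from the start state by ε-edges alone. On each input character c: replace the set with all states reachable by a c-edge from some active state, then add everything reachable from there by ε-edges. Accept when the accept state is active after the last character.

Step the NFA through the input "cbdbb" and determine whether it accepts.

start: ε-closure({0}) = {0,1,2,3,4,6}
'c' @ 1: {3,4,5,6}
'b' @ 2: {1,2,3,4,6,7}  (accept∈set)
'd' @ 3: {3,4,5,6}
'b' @ 4: {1,2,3,4,6,7}  (accept∈set)
'b' @ 5: {1,2,3,4,6,7}  (accept∈set)
final: {1,2,3,4,6,7}; accept 1 in set

Answer: ACCEPT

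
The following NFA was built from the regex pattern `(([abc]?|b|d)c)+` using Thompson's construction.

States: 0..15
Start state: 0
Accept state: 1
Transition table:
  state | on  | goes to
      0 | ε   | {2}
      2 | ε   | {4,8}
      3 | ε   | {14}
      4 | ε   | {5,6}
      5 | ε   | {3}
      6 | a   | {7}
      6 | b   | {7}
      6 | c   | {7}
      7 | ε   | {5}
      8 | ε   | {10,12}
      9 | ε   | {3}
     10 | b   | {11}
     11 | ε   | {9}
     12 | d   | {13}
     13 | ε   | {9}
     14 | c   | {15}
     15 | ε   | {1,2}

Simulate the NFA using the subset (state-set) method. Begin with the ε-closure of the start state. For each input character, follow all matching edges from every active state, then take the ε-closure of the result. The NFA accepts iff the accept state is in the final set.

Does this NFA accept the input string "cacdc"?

S₀ = ε-closure({0}) = {0,2,3,4,5,6,8,10,12,14}
'c' @ 1: {1,2,3,4,5,6,7,8,10,12,14,15}  (accept∈set)
'a' @ 2: {3,5,7,14}
'c' @ 3: {1,2,3,4,5,6,8,10,12,14,15}  (accept∈set)
'd' @ 4: {3,9,13,14}
'c' @ 5: {1,2,3,4,5,6,8,10,12,14,15}  (accept∈set)
end set {1,2,3,4,5,6,8,10,12,14,15} — state 1 in

Answer: ACCEPT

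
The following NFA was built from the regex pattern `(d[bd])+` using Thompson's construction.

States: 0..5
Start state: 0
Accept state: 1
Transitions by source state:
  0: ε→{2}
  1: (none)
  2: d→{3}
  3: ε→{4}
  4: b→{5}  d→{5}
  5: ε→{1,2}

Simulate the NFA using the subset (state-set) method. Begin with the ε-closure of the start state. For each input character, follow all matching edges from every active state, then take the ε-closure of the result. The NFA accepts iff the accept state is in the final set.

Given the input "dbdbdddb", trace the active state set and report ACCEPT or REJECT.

initial (ε-close {0}): {0,2}
'd' @ 1: {3,4}
'b' @ 2: {1,2,5}  (accept∈set)
'd' @ 3: {3,4}
'b' @ 4: {1,2,5}  (accept∈set)
'd' @ 5: {3,4}
'd' @ 6: {1,2,5}  (accept∈set)
'd' @ 7: {3,4}
'b' @ 8: {1,2,5}  (accept∈set)
end set {1,2,5} — state 1 in

Answer: ACCEPT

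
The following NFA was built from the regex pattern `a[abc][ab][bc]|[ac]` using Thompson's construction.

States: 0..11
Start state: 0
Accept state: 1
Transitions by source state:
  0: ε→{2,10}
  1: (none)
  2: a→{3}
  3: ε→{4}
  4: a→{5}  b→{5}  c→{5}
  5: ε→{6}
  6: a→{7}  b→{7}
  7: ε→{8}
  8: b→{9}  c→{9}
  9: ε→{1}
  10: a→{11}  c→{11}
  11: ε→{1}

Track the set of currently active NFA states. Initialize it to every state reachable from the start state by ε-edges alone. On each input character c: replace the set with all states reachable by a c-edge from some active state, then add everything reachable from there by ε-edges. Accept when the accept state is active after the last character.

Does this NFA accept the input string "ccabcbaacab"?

start: ε-closure({0}) = {0,2,10}
'c' @ 1: {1,11}  ✓accept
'c' @ 2: {}  — no active states
rest 'abcbaacab' ignored (set empty)
end set {} — state 1 not in

Answer: REJECT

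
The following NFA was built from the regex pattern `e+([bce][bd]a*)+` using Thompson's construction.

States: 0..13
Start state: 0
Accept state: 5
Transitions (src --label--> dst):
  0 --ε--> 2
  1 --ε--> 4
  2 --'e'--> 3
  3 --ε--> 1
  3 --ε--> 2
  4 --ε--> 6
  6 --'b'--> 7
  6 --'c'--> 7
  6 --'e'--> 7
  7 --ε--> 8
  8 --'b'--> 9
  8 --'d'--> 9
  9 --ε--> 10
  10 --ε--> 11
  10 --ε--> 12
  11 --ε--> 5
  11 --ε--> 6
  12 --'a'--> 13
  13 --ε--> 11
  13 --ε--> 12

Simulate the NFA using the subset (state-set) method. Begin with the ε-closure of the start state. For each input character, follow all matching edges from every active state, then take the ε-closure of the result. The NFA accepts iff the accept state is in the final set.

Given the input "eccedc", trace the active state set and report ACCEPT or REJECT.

start: ε-closure({0}) = {0,2}
'e' @ 1: {1,2,3,4,6}
'c' @ 2: {7,8}
'c' @ 3: {}  — state set empty
rest 'edc' ignored (set empty)
end set {} — state 5 not in

Answer: REJECT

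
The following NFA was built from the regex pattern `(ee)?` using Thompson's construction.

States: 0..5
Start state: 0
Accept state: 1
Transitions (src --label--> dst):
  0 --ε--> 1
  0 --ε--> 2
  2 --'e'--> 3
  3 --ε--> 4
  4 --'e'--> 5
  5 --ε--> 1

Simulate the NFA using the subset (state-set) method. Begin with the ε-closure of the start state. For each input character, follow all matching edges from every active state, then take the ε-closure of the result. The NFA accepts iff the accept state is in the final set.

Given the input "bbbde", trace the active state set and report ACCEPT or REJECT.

S₀ = ε-closure({0}) = {0,1,2}
'b' @ 1: {}  — state set empty
rest 'bbde' ignored (set empty)
end set {} — state 1 not in

Answer: REJECT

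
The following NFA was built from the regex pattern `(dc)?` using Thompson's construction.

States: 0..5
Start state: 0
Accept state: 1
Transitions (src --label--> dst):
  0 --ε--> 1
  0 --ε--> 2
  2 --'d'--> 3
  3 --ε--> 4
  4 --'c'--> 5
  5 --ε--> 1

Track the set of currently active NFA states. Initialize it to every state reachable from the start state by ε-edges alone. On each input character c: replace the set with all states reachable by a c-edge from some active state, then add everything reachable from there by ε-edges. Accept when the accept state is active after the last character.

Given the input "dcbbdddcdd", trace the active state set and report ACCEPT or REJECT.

S₀ = ε-closure({0}) = {0,1,2}
'd' @ 1: {3,4}
'c' @ 2: {1,5}  ✓accept
'b' @ 3: {}  — dead — no transitions
rest 'bdddcdd' ignored (set empty)
end set {} — state 1 not in

Answer: REJECT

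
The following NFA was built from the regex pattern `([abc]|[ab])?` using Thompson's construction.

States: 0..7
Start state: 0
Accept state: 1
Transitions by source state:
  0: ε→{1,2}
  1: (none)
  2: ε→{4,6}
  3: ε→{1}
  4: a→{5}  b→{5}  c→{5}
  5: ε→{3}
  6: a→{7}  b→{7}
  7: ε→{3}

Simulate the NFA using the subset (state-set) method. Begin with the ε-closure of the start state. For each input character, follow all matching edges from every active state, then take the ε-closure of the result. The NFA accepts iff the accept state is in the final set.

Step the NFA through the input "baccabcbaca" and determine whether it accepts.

Answer: REJECT

Derivation:
start: ε-closure({0}) = {0,1,2,4,6}
'b' @ 1: {1,3,5,7}  [accepting]
'a' @ 2: {}  — state set empty
rest 'ccabcbaca' ignored (set empty)
end set {} — state 1 not in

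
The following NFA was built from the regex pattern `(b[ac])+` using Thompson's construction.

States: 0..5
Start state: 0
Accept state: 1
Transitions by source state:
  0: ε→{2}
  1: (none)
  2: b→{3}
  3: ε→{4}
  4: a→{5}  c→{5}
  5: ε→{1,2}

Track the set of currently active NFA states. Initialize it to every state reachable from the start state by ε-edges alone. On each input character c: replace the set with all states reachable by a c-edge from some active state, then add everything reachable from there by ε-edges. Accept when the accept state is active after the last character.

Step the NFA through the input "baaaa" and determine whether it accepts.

Answer: REJECT

Steps:
S₀ = ε-closure({0}) = {0,2}
'b' @ 1: {3,4}
'a' @ 2: {1,2,5}  [accepting]
'a' @ 3: {}  — state set empty
rest 'aa' ignored (set empty)
final: {}; accept 1 not in set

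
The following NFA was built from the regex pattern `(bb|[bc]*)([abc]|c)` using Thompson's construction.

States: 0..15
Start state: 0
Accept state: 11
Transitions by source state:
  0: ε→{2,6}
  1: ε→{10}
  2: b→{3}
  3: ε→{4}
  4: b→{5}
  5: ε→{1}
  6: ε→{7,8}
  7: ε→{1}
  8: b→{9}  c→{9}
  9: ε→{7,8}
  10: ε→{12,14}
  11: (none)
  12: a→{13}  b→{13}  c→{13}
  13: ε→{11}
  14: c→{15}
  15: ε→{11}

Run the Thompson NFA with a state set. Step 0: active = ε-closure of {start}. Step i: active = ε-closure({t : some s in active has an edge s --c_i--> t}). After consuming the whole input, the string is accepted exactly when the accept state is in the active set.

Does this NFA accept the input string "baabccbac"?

start: ε-closure({0}) = {0,1,2,6,7,8,10,12,14}
'b' @ 1: {1,3,4,7,8,9,10,11,12,13,14}  (accept∈set)
'a' @ 2: {11,13}  (accept∈set)
'a' @ 3: {}  — no active states
rest 'bccbac' ignored (set empty)
final: {}; accept 11 not in set

Answer: REJECT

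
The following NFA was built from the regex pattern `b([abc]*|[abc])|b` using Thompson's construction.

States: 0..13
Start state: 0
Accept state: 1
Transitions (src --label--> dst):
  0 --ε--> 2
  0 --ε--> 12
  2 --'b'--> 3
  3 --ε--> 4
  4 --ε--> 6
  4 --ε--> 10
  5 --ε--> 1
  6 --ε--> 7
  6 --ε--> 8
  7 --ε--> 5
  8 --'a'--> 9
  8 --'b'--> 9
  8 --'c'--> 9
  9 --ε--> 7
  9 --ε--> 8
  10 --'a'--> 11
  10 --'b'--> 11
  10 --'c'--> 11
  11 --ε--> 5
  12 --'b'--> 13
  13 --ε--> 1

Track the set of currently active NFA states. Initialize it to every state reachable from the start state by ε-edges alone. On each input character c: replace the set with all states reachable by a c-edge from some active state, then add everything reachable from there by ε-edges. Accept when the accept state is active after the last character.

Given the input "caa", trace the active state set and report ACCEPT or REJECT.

Answer: REJECT

Derivation:
start: ε-closure({0}) = {0,2,12}
'c' @ 1: {}  — state set empty
rest 'aa' ignored (set empty)
end set {} — state 1 not in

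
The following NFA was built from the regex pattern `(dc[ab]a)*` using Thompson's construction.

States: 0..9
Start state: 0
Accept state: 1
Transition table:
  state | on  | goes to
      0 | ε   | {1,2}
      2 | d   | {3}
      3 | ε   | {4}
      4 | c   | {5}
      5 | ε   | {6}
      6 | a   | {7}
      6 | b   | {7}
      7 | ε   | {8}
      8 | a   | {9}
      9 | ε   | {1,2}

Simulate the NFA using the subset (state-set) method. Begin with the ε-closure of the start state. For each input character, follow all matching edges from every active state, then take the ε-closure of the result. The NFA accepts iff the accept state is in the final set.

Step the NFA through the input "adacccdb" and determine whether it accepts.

Answer: REJECT

Trace:
S₀ = ε-closure({0}) = {0,1,2}
'a' @ 1: {}  — dead — no transitions
rest 'dacccdb' ignored (set empty)
final: {}; accept 1 not in set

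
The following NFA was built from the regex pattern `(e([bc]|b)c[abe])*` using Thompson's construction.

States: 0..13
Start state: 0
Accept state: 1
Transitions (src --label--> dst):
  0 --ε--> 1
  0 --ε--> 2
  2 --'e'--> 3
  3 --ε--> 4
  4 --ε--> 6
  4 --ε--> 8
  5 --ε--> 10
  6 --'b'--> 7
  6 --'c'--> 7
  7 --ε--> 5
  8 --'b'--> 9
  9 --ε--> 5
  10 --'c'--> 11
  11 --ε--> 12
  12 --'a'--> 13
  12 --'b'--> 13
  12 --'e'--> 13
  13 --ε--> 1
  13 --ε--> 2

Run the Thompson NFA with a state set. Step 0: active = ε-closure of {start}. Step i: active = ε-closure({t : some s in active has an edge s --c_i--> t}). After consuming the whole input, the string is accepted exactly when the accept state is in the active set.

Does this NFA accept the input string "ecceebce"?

initial (ε-close {0}): {0,1,2}
'e' @ 1: {3,4,6,8}
'c' @ 2: {5,7,10}
'c' @ 3: {11,12}
'e' @ 4: {1,2,13}  [accepting]
'e' @ 5: {3,4,6,8}
'b' @ 6: {5,7,9,10}
'c' @ 7: {11,12}
'e' @ 8: {1,2,13}  [accepting]
end set {1,2,13} — state 1 in

Answer: ACCEPT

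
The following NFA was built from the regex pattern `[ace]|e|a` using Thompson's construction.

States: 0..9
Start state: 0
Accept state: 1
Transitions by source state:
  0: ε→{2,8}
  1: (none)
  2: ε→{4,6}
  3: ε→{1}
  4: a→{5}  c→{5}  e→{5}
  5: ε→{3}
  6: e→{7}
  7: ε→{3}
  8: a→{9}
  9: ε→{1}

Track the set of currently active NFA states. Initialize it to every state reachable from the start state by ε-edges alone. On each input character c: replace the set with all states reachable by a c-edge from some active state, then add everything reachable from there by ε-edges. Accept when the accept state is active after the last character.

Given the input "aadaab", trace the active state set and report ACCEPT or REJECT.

S₀ = ε-closure({0}) = {0,2,4,6,8}
'a' @ 1: {1,3,5,9}  ✓accept
'a' @ 2: {}  — state set empty
rest 'daab' ignored (set empty)
after full input: {}  (accept=1 not in)

Answer: REJECT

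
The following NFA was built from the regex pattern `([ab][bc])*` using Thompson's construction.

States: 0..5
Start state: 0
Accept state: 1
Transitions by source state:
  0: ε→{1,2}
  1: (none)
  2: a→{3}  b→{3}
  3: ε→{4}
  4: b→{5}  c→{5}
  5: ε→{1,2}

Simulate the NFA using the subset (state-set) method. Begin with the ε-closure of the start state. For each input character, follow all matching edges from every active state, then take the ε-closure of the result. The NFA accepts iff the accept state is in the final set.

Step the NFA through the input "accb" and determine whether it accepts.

start: ε-closure({0}) = {0,1,2}
'a' @ 1: {3,4}
'c' @ 2: {1,2,5}  ✓accept
'c' @ 3: {}  — dead — no transitions
rest 'b' ignored (set empty)
end set {} — state 1 not in

Answer: REJECT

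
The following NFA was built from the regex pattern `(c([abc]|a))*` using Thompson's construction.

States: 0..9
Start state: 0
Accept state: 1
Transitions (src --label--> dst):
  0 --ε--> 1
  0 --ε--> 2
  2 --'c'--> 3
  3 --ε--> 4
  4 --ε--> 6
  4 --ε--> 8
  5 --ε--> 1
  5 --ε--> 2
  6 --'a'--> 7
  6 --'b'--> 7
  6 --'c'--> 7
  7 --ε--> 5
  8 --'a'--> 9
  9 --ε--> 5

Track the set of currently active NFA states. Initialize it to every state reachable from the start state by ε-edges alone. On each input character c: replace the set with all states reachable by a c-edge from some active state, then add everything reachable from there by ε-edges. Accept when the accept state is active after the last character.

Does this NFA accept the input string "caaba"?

Answer: REJECT

Steps:
initial (ε-close {0}): {0,1,2}
'c' @ 1: {3,4,6,8}
'a' @ 2: {1,2,5,7,9}  ✓accept
'a' @ 3: {}  — state set empty
rest 'ba' ignored (set empty)
final: {}; accept 1 not in set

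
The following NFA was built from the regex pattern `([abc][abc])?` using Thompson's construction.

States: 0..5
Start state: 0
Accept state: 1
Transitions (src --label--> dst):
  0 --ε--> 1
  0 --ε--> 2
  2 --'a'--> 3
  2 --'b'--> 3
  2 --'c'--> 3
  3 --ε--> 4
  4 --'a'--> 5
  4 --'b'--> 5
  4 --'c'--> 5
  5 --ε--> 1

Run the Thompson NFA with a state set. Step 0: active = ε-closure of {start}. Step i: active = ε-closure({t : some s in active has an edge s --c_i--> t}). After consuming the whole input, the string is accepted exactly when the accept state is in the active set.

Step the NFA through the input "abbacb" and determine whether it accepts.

S₀ = ε-closure({0}) = {0,1,2}
'a' @ 1: {3,4}
'b' @ 2: {1,5}  (accept∈set)
'b' @ 3: {}  — dead — no transitions
rest 'acb' ignored (set empty)
final: {}; accept 1 not in set

Answer: REJECT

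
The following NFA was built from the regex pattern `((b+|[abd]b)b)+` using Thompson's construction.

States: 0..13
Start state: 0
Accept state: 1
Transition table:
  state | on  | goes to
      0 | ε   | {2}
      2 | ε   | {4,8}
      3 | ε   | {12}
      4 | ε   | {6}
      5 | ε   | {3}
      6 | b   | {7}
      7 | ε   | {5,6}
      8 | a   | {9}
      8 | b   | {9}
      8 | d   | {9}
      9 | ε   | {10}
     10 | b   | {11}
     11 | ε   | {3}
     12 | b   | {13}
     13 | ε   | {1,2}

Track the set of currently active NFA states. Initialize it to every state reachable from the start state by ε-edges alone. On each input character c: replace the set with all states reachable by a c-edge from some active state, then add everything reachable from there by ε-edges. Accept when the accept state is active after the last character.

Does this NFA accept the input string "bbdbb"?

S₀ = ε-closure({0}) = {0,2,4,6,8}
'b' @ 1: {3,5,6,7,9,10,12}
'b' @ 2: {1,2,3,4,5,6,7,8,11,12,13}  ✓accept
'd' @ 3: {9,10}
'b' @ 4: {3,11,12}
'b' @ 5: {1,2,4,6,8,13}  ✓accept
after full input: {1,2,4,6,8,13}  (accept=1 in)

Answer: ACCEPT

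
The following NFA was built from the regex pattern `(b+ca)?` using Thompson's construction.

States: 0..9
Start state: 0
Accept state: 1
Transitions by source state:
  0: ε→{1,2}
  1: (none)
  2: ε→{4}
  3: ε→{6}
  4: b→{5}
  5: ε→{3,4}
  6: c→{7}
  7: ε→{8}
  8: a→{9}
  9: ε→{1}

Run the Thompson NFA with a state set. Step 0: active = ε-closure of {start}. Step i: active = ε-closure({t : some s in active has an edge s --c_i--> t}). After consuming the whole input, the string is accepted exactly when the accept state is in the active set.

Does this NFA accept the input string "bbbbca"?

S₀ = ε-closure({0}) = {0,1,2,4}
'b' @ 1: {3,4,5,6}
'b' @ 2: {3,4,5,6}
'b' @ 3: {3,4,5,6}
'b' @ 4: {3,4,5,6}
'c' @ 5: {7,8}
'a' @ 6: {1,9}  ✓accept
end set {1,9} — state 1 in

Answer: ACCEPT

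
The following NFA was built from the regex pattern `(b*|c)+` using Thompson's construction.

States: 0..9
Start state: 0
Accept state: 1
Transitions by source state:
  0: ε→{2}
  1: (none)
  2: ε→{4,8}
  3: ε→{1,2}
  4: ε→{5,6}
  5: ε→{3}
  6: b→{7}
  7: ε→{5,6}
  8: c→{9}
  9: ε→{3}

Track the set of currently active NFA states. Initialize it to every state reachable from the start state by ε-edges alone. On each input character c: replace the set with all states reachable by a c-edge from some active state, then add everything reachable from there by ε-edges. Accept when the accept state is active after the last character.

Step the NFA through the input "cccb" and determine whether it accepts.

Answer: ACCEPT

Trace:
start: ε-closure({0}) = {0,1,2,3,4,5,6,8}
'c' @ 1: {1,2,3,4,5,6,8,9}  (accept∈set)
'c' @ 2: {1,2,3,4,5,6,8,9}  (accept∈set)
'c' @ 3: {1,2,3,4,5,6,8,9}  (accept∈set)
'b' @ 4: {1,2,3,4,5,6,7,8}  (accept∈set)
after full input: {1,2,3,4,5,6,7,8}  (accept=1 in)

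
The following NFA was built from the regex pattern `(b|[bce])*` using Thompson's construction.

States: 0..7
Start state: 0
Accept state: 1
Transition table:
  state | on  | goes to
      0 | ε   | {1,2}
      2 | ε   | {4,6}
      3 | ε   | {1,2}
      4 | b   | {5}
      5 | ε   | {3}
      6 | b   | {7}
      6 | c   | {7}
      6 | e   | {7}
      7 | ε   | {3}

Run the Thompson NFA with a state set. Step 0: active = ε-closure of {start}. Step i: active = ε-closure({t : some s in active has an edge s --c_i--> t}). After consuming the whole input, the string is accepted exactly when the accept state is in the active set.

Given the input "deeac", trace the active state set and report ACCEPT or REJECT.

Answer: REJECT

Steps:
initial (ε-close {0}): {0,1,2,4,6}
'd' @ 1: {}  — state set empty
rest 'eeac' ignored (set empty)
after full input: {}  (accept=1 not in)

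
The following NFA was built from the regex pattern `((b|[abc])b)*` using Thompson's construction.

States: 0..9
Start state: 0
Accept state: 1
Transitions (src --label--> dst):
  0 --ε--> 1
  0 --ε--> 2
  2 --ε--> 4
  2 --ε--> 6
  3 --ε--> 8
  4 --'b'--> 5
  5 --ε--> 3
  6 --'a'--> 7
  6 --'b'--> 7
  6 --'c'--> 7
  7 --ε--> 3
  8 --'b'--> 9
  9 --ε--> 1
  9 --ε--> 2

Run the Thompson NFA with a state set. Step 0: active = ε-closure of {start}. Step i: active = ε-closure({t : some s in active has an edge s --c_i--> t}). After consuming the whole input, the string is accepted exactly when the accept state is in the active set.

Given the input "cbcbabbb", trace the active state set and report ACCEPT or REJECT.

S₀ = ε-closure({0}) = {0,1,2,4,6}
'c' @ 1: {3,7,8}
'b' @ 2: {1,2,4,6,9}  ✓accept
'c' @ 3: {3,7,8}
'b' @ 4: {1,2,4,6,9}  ✓accept
'a' @ 5: {3,7,8}
'b' @ 6: {1,2,4,6,9}  ✓accept
'b' @ 7: {3,5,7,8}
'b' @ 8: {1,2,4,6,9}  ✓accept
after full input: {1,2,4,6,9}  (accept=1 in)

Answer: ACCEPT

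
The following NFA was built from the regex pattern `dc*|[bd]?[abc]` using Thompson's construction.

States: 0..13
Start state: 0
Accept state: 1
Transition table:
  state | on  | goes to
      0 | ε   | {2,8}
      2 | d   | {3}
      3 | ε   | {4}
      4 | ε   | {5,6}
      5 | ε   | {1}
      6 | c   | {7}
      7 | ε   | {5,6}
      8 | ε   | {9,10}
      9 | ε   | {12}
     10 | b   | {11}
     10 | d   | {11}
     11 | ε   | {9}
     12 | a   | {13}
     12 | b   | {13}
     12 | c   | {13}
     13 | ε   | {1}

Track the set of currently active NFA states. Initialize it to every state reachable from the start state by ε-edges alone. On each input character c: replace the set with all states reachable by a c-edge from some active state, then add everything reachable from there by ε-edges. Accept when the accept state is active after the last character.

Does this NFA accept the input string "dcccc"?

Answer: ACCEPT

Derivation:
initial (ε-close {0}): {0,2,8,9,10,12}
'd' @ 1: {1,3,4,5,6,9,11,12}  [accepting]
'c' @ 2: {1,5,6,7,13}  [accepting]
'c' @ 3: {1,5,6,7}  [accepting]
'c' @ 4: {1,5,6,7}  [accepting]
'c' @ 5: {1,5,6,7}  [accepting]
end set {1,5,6,7} — state 1 in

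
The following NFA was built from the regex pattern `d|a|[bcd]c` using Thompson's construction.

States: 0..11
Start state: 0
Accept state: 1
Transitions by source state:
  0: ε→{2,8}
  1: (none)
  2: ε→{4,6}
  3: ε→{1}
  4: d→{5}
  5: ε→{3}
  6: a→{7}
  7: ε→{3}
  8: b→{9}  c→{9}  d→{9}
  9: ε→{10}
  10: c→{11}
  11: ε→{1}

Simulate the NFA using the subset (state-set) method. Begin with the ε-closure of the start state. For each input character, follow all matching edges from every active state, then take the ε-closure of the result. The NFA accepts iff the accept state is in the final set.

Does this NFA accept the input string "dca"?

Answer: REJECT

Steps:
initial (ε-close {0}): {0,2,4,6,8}
'd' @ 1: {1,3,5,9,10}  ✓accept
'c' @ 2: {1,11}  ✓accept
'a' @ 3: {}  — state set empty
after full input: {}  (accept=1 not in)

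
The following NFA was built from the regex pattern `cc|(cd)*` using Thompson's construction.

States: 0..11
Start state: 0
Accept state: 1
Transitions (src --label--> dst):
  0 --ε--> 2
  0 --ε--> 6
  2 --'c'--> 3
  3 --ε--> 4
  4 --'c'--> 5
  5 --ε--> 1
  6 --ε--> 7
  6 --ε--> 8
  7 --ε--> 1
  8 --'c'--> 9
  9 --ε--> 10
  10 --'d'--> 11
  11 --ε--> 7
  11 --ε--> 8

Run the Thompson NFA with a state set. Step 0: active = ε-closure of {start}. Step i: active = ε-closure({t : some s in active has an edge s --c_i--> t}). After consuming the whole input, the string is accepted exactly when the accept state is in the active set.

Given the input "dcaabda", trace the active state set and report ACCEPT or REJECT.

initial (ε-close {0}): {0,1,2,6,7,8}
'd' @ 1: {}  — no active states
rest 'caabda' ignored (set empty)
after full input: {}  (accept=1 not in)

Answer: REJECT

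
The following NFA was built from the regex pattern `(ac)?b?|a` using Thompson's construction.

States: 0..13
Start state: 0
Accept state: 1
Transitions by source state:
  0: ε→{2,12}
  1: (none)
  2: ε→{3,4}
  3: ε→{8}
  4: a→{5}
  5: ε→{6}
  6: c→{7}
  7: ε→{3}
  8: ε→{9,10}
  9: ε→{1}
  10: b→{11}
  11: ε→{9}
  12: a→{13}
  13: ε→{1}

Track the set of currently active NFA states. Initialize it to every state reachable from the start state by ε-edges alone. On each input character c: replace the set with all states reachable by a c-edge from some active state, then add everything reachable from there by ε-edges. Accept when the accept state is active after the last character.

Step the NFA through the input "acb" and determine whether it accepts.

Answer: ACCEPT

Steps:
initial (ε-close {0}): {0,1,2,3,4,8,9,10,12}
'a' @ 1: {1,5,6,13}  [accepting]
'c' @ 2: {1,3,7,8,9,10}  [accepting]
'b' @ 3: {1,9,11}  [accepting]
final: {1,9,11}; accept 1 in set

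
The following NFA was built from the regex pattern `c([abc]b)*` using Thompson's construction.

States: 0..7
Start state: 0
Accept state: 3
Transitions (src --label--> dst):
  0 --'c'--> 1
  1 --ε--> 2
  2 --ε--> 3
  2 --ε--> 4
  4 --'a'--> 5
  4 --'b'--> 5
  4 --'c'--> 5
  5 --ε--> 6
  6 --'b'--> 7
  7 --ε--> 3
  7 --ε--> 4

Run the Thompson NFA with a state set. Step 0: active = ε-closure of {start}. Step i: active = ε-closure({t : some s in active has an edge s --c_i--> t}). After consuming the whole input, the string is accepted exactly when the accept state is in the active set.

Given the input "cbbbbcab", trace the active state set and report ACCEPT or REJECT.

start: ε-closure({0}) = {0}
'c' @ 1: {1,2,3,4}  (accept∈set)
'b' @ 2: {5,6}
'b' @ 3: {3,4,7}  (accept∈set)
'b' @ 4: {5,6}
'b' @ 5: {3,4,7}  (accept∈set)
'c' @ 6: {5,6}
'a' @ 7: {}  — state set empty
rest 'b' ignored (set empty)
final: {}; accept 3 not in set

Answer: REJECT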